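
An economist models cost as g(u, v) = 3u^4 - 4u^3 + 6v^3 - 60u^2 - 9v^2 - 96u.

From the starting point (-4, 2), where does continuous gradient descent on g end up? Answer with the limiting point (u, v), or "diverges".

g is separable, so gradient descent decouples: u follows -∂g/∂u, v follows -∂g/∂v.
∂g/∂u = 12(u - 4)(u + 1)(u + 2); at u=-4 this is -576, so u increases.
∂g/∂v = 18v(v - 1); at v=2 this is 36, so v decreases.
u converges to its nearest critical value -2 (a local min of the u-part); v converges to 1. The iterate converges to (-2, 1).

(-2, 1)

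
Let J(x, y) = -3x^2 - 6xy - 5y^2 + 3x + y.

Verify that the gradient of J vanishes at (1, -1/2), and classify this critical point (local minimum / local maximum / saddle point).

∇J = (-6x - 6y + 3, -6x - 10y + 1); substituting (1, -1/2) gives ∇J = (0, 0), so (1, -1/2) is indeed a critical point.
The Hessian of J is constant: H = [[-6, -6], [-6, -10]].
det(H) = (-6)·(-10) − (-6)² = 24.
det(H) > 0 and tr(H) = -16 < 0, so H is negative definite and the point is a local maximum.

local maximum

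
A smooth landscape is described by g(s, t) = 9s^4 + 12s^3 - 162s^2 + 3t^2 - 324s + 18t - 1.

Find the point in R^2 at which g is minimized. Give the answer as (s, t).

(3, -3)

g(s,t) separates as P(s) + Q(t) − 1, so its minimum is min P + min Q − 1.
P'(s) = 36(s - 3)(s + 1)(s + 3) vanishes at s ∈ {-3, -1, 3}; Q'(t) = 6(t + 3) vanishes at t ∈ {-3}.
Local minima of P (where P''>0): P(-3)=-81, P(3)=-1377. Local minima of Q: Q(-3)=-27.
So the global minimum of g is P(3) + Q(-3) − 1 = -1377 − 27 − 1 = -1405, attained at (3, -3).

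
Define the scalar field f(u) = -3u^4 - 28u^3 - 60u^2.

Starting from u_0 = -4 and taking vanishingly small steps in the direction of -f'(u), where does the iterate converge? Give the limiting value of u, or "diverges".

-2

f'(u) = -12u(u + 2)(u + 5), so f'(-4) = -96.
Gradient descent moves in the -f' direction, i.e. u is increasing.
The nearest critical point in that direction is u = -2, where f'' = 72 > 0 (a local minimum). The iterate converges there.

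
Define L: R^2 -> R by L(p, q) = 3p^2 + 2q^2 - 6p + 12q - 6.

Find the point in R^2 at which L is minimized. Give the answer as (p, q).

(1, -3)

L(p,q) separates as A(p) + B(q) − 6, so its minimum is min A + min B − 6.
A'(p) = 6p - 6 vanishes at p ∈ {1}; B'(q) = 4q + 12 vanishes at q ∈ {-3}.
Local minima of A (where A''>0): A(1)=-3. Local minima of B: B(-3)=-18.
So the global minimum of L is A(1) + B(-3) − 6 = -3 − 18 − 6 = -27, attained at (1, -3).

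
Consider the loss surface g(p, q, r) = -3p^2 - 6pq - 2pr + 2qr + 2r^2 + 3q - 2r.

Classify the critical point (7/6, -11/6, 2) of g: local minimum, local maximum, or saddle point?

saddle point

The Hessian is constant: H = [[-6, -6, -2], [-6, 0, 2], [-2, 2, 4]].
Leading principal minors: Δ₁ = -6, Δ₂ = -36, Δ₃ = -72.
The minors fit neither the all-positive nor the alternating-sign pattern, so H is indefinite: a saddle point.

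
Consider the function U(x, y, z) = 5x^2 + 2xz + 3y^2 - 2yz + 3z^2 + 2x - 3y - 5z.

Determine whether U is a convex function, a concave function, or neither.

convex

U is quadratic, so its Hessian is the constant matrix H = [[10, 0, 2], [0, 6, -2], [2, -2, 6]].
Leading principal minors: 10, 60, 296.
All positive ⇒ H ≻ 0 ⇒ convex.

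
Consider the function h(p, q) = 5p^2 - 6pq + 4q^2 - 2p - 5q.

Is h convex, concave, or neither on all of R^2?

h is quadratic, so its Hessian is the constant matrix H = [[10, -6], [-6, 8]].
det(H) = 44, tr(H) = 18.
det(H) > 0 and tr(H) > 0, so H is positive definite everywhere: convex.

convex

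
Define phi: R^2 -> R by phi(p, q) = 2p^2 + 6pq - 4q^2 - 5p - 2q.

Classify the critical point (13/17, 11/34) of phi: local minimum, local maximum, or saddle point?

The Hessian of phi is constant: H = [[4, 6], [6, -8]].
det(H) = 4·(-8) − 6² = -68.
Since det(H) < 0, H is indefinite and the critical point is a saddle point.

saddle point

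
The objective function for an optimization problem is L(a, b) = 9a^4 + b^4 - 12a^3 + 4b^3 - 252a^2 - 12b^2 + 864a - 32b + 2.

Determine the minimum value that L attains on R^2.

L(a,b) separates as P(a) + Q(b) + 2, so its minimum is min P + min Q + 2.
P'(a) = 36(a - 3)(a - 2)(a + 4) vanishes at a ∈ {-4, 2, 3}; Q'(b) = 4(b - 2)(b + 1)(b + 4) vanishes at b ∈ {-4, -1, 2}.
Local minima of P (where P''>0): P(-4)=-4416, P(3)=729. Local minima of Q: Q(-4)=-64, Q(2)=-64.
So the global minimum of L is P(-4) + Q(-4) + 2 = -4416 − 64 + 2 = -4478, attained at (-4, -4).

-4478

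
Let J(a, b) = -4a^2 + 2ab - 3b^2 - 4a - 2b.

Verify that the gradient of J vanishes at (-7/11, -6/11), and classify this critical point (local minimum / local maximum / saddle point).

local maximum

∇J = (-8a + 2b - 4, 2a - 6b - 2); substituting (-7/11, -6/11) gives ∇J = (0, 0), so (-7/11, -6/11) is indeed a critical point.
The Hessian of J is constant: H = [[-8, 2], [2, -6]].
det(H) = (-8)·(-6) − 2² = 44.
det(H) > 0 and tr(H) = -14 < 0, so H is negative definite and the point is a local maximum.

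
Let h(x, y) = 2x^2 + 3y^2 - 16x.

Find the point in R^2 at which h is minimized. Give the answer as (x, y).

(4, 0)

h(x,y) separates as P(x) + Q(y), so its minimum is min P + min Q.
P'(x) = 4x - 16 vanishes at x ∈ {4}; Q'(y) = 6y vanishes at y ∈ {0}.
Local minima of P (where P''>0): P(4)=-32. Local minima of Q: Q(0)=0.
So the global minimum of h is P(4) + Q(0) = -32 + 0 = -32, attained at (4, 0).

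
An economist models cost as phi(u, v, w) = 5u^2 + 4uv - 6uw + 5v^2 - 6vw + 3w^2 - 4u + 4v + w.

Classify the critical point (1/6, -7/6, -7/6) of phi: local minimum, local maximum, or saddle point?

local minimum

The Hessian is constant: H = [[10, 4, -6], [4, 10, -6], [-6, -6, 6]].
Leading principal minors: Δ₁ = 10, Δ₂ = 84, Δ₃ = 72.
All leading minors are positive, so H is positive definite: a local minimum.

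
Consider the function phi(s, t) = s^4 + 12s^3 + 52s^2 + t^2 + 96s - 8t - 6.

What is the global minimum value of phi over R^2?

-86

phi(s,t) separates as P(s) + Q(t) − 6, so its minimum is min P + min Q − 6.
P'(s) = 4(s + 2)(s + 3)(s + 4) vanishes at s ∈ {-4, -3, -2}; Q'(t) = 2(t - 4) vanishes at t ∈ {4}.
Local minima of P (where P''>0): P(-4)=-64, P(-2)=-64. Local minima of Q: Q(4)=-16.
So the global minimum of phi is P(-4) + Q(4) − 6 = -64 − 16 − 6 = -86, attained at (-4, 4).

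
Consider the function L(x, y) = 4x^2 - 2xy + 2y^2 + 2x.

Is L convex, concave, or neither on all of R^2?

convex

L is quadratic, so its Hessian is the constant matrix H = [[8, -2], [-2, 4]].
det(H) = 28, tr(H) = 12.
det(H) > 0 and tr(H) > 0, so H is positive definite everywhere: convex.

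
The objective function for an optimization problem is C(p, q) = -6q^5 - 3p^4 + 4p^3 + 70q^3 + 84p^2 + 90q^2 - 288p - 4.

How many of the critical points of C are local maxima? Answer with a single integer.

C separates as a function of p plus a function of q, so ∇C=0 decouples.
∂C/∂p = -12(p - 3)(p - 2)(p + 4) = 0 at p ∈ {-4, 2, 3}; ∂C/∂q = -30q(q - 3)(q + 1)(q + 2) = 0 at q ∈ {-2, -1, 0, 3}.
The Hessian is diagonal: diag(C_pp, C_qq). Second derivatives: C_pp(-4)=-504, C_pp(2)=72, C_pp(3)=-84; C_qq(-2)=300, C_qq(-1)=-120, C_qq(0)=180, C_qq(3)=-1800.
Local maxima occur where both diagonal entries negative: (-4, -1), (-4, 3), (3, -1), (3, 3). Count: 4.

4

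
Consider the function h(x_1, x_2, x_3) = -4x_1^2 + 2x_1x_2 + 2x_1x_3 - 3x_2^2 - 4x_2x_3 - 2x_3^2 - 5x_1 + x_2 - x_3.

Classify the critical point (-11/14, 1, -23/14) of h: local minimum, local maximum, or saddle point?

local maximum

The Hessian is constant: H = [[-8, 2, 2], [2, -6, -4], [2, -4, -4]].
Leading principal minors: Δ₁ = -8, Δ₂ = 44, Δ₃ = -56.
The minors alternate sign starting negative (−, +, −), so H is negative definite: a local maximum.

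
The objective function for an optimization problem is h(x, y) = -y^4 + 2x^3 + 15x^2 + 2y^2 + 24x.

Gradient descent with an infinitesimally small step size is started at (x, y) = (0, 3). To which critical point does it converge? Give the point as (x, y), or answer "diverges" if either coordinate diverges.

diverges

h is separable, so gradient descent decouples: x follows -∂h/∂x, y follows -∂h/∂y.
∂h/∂x = 6(x + 1)(x + 4); at x=0 this is 24, so x decreases.
∂h/∂y = -4y(y - 1)(y + 1); at y=3 this is -96, so y increases.
The y-coordinate has no critical point in that direction and runs off to infinity.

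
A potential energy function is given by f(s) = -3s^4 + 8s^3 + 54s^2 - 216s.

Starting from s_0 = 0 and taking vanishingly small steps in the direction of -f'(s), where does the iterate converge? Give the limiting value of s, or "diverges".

f'(s) = -12(s - 3)(s - 2)(s + 3), so f'(0) = -216.
Gradient descent moves in the -f' direction, i.e. s is increasing.
The nearest critical point in that direction is s = 2, where f'' = 60 > 0 (a local minimum). The iterate converges there.

2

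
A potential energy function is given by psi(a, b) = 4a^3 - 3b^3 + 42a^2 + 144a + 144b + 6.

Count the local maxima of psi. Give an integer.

1

psi separates as a function of a plus a function of b, so ∇psi=0 decouples.
∂psi/∂a = 12(a + 3)(a + 4) = 0 at a ∈ {-4, -3}; ∂psi/∂b = -9(b - 4)(b + 4) = 0 at b ∈ {-4, 4}.
The Hessian is diagonal: diag(psi_aa, psi_bb). Second derivatives: psi_aa(-4)=-12, psi_aa(-3)=12; psi_bb(-4)=72, psi_bb(4)=-72.
Local maxima occur where both diagonal entries negative: (-4, 4). Count: 1.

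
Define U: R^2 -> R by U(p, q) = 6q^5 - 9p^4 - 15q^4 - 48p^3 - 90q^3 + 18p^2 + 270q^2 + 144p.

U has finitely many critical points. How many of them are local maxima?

U separates as a function of p plus a function of q, so ∇U=0 decouples.
∂U/∂p = -36(p - 1)(p + 1)(p + 4) = 0 at p ∈ {-4, -1, 1}; ∂U/∂q = 30q(q - 3)(q - 2)(q + 3) = 0 at q ∈ {-3, 0, 2, 3}.
The Hessian is diagonal: diag(U_pp, U_qq). Second derivatives: U_pp(-4)=-540, U_pp(-1)=216, U_pp(1)=-360; U_qq(-3)=-2700, U_qq(0)=540, U_qq(2)=-300, U_qq(3)=540.
Local maxima occur where both diagonal entries negative: (-4, -3), (-4, 2), (1, -3), (1, 2). Count: 4.

4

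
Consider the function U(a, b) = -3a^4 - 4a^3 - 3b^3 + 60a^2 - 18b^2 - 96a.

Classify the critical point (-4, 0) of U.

local maximum

The mixed partial ∂²U/∂a∂b is 0, so the Hessian at any point is diag(U_aa, U_bb) = diag(12(-3a^2 - 2a + 10), -18(b + 2)).
At (-4, 0): H = diag(-360, -36).
Both eigenvalues are negative, so H is negative definite: a local maximum.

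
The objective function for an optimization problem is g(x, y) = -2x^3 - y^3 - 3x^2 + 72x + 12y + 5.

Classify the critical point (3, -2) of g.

The mixed partial ∂²g/∂x∂y is 0, so the Hessian at any point is diag(g_xx, g_yy) = diag(-6(2x + 1), -6y).
At (3, -2): H = diag(-42, 12).
The eigenvalues have opposite signs, so H is indefinite: a saddle point.

saddle point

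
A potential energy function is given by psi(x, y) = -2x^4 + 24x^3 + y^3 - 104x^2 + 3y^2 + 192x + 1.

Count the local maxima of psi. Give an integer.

2

psi separates as a function of x plus a function of y, so ∇psi=0 decouples.
∂psi/∂x = -8(x - 4)(x - 3)(x - 2) = 0 at x ∈ {2, 3, 4}; ∂psi/∂y = 3y(y + 2) = 0 at y ∈ {-2, 0}.
The Hessian is diagonal: diag(psi_xx, psi_yy). Second derivatives: psi_xx(2)=-16, psi_xx(3)=8, psi_xx(4)=-16; psi_yy(-2)=-6, psi_yy(0)=6.
Local maxima occur where both diagonal entries negative: (2, -2), (4, -2). Count: 2.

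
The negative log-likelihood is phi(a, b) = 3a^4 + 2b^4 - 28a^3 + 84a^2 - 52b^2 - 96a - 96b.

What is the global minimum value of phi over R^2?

phi(a,b) separates as P(a) + Q(b), so its minimum is min P + min Q.
P'(a) = 12(a - 4)(a - 2)(a - 1) vanishes at a ∈ {1, 2, 4}; Q'(b) = 8(b - 4)(b + 1)(b + 3) vanishes at b ∈ {-3, -1, 4}.
Local minima of P (where P''>0): P(1)=-37, P(4)=-64. Local minima of Q: Q(-3)=-18, Q(4)=-704.
So the global minimum of phi is P(4) + Q(4) = -64 − 704 = -768, attained at (4, 4).

-768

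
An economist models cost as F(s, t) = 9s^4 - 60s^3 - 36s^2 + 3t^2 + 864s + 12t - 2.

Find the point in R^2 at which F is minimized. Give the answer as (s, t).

(-2, -2)

F(s,t) separates as P(s) + Q(t) − 2, so its minimum is min P + min Q − 2.
P'(s) = 36(s - 4)(s - 3)(s + 2) vanishes at s ∈ {-2, 3, 4}; Q'(t) = 6(t + 2) vanishes at t ∈ {-2}.
Local minima of P (where P''>0): P(-2)=-1248, P(4)=1344. Local minima of Q: Q(-2)=-12.
So the global minimum of F is P(-2) + Q(-2) − 2 = -1248 − 12 − 2 = -1262, attained at (-2, -2).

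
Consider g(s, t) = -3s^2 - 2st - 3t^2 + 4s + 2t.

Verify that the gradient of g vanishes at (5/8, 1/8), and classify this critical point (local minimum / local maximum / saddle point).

local maximum

∇g = (-6s - 2t + 4, -2s - 6t + 2); substituting (5/8, 1/8) gives ∇g = (0, 0), so (5/8, 1/8) is indeed a critical point.
The Hessian of g is constant: H = [[-6, -2], [-2, -6]].
det(H) = (-6)·(-6) − (-2)² = 32.
det(H) > 0 and tr(H) = -12 < 0, so H is negative definite and the point is a local maximum.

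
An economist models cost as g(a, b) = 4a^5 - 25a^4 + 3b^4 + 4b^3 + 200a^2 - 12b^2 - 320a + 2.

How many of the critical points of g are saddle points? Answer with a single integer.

6

g separates as a function of a plus a function of b, so ∇g=0 decouples.
∂g/∂a = 20(a - 4)(a - 2)(a - 1)(a + 2) = 0 at a ∈ {-2, 1, 2, 4}; ∂g/∂b = 12b(b - 1)(b + 2) = 0 at b ∈ {-2, 0, 1}.
The Hessian is diagonal: diag(g_aa, g_bb). Second derivatives: g_aa(-2)=-1440, g_aa(1)=180, g_aa(2)=-160, g_aa(4)=720; g_bb(-2)=72, g_bb(0)=-24, g_bb(1)=36.
Saddle points occur where the two diagonal entries have opposite signs: (-2, -2), (-2, 1), (1, 0), (2, -2), (2, 1), (4, 0). Count: 6.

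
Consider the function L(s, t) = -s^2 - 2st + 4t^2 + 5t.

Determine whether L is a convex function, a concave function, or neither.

neither

L is quadratic, so its Hessian is the constant matrix H = [[-2, -2], [-2, 8]].
det(H) = -20, tr(H) = 6.
det(H) < 0, so H is indefinite: neither convex nor concave.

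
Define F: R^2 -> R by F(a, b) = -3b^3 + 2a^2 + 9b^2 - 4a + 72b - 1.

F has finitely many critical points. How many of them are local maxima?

0

F separates as a function of a plus a function of b, so ∇F=0 decouples.
∂F/∂a = 4(a - 1) = 0 at a ∈ {1}; ∂F/∂b = -9(b - 4)(b + 2) = 0 at b ∈ {-2, 4}.
The Hessian is diagonal: diag(F_aa, F_bb). Second derivatives: F_aa(1)=4; F_bb(-2)=54, F_bb(4)=-54.
Local maxima occur where both diagonal entries negative: none. Count: 0.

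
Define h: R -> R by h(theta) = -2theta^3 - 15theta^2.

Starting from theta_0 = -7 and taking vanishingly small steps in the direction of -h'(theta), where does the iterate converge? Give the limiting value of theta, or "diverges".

h'(theta) = -6theta(theta + 5), so h'(-7) = -84.
Gradient descent moves in the -h' direction, i.e. theta is increasing.
The nearest critical point in that direction is theta = -5, where h'' = 30 > 0 (a local minimum). The iterate converges there.

-5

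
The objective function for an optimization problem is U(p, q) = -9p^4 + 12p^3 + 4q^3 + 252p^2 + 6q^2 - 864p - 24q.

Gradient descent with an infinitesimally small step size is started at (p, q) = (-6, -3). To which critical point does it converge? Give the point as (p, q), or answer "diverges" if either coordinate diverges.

diverges

U is separable, so gradient descent decouples: p follows -∂U/∂p, q follows -∂U/∂q.
∂U/∂p = -36(p - 3)(p - 2)(p + 4); at p=-6 this is 5184, so p decreases.
∂U/∂q = 12(q - 1)(q + 2); at q=-3 this is 48, so q decreases.
The p-coordinate has no critical point in that direction and runs off to infinity.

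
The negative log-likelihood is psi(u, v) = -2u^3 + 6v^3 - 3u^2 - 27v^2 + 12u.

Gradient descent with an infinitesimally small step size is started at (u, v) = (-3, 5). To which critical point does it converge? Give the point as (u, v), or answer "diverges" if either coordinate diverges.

(-2, 3)

psi is separable, so gradient descent decouples: u follows -∂psi/∂u, v follows -∂psi/∂v.
∂psi/∂u = -6(u - 1)(u + 2); at u=-3 this is -24, so u increases.
∂psi/∂v = 18v(v - 3); at v=5 this is 180, so v decreases.
u converges to its nearest critical value -2 (a local min of the u-part); v converges to 3. The iterate converges to (-2, 3).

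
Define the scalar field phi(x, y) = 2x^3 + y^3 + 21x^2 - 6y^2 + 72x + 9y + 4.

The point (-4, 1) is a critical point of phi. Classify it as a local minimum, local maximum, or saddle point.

The mixed partial ∂²phi/∂x∂y is 0, so the Hessian at any point is diag(phi_xx, phi_yy) = diag(6(2x + 7), 6(y - 2)).
At (-4, 1): H = diag(-6, -6).
Both eigenvalues are negative, so H is negative definite: a local maximum.

local maximum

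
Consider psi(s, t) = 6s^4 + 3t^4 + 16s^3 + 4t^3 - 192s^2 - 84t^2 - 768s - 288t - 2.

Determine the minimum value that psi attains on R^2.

-5058

psi(s,t) separates as P(s) + Q(t) − 2, so its minimum is min P + min Q − 2.
P'(s) = 24(s - 4)(s + 2)(s + 4) vanishes at s ∈ {-4, -2, 4}; Q'(t) = 12(t - 4)(t + 2)(t + 3) vanishes at t ∈ {-3, -2, 4}.
Local minima of P (where P''>0): P(-4)=512, P(4)=-3584. Local minima of Q: Q(-3)=243, Q(4)=-1472.
So the global minimum of psi is P(4) + Q(4) − 2 = -3584 − 1472 − 2 = -5058, attained at (4, 4).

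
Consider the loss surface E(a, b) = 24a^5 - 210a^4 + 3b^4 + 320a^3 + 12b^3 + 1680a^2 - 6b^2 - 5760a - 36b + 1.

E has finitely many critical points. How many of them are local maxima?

2

E separates as a function of a plus a function of b, so ∇E=0 decouples.
∂E/∂a = 120(a - 4)(a - 3)(a - 2)(a + 2) = 0 at a ∈ {-2, 2, 3, 4}; ∂E/∂b = 12(b - 1)(b + 1)(b + 3) = 0 at b ∈ {-3, -1, 1}.
The Hessian is diagonal: diag(E_aa, E_bb). Second derivatives: E_aa(-2)=-14400, E_aa(2)=960, E_aa(3)=-600, E_aa(4)=1440; E_bb(-3)=96, E_bb(-1)=-48, E_bb(1)=96.
Local maxima occur where both diagonal entries negative: (-2, -1), (3, -1). Count: 2.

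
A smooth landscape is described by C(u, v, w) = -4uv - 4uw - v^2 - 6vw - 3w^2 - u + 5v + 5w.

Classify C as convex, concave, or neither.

neither

C is quadratic, so its Hessian is the constant matrix H = [[0, -4, -4], [-4, -2, -6], [-4, -6, -6]].
Leading principal minors: 0, -16, -64.
Neither pattern holds ⇒ H is indefinite ⇒ neither convex nor concave.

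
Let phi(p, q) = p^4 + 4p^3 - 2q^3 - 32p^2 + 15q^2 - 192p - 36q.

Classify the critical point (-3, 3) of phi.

local maximum

The mixed partial ∂²phi/∂p∂q is 0, so the Hessian at any point is diag(phi_pp, phi_qq) = diag(4(3p^2 + 6p - 16), 6(-2q + 5)).
At (-3, 3): H = diag(-28, -6).
Both eigenvalues are negative, so H is negative definite: a local maximum.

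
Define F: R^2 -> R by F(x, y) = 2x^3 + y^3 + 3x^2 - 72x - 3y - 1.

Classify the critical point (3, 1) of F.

local minimum

The mixed partial ∂²F/∂x∂y is 0, so the Hessian at any point is diag(F_xx, F_yy) = diag(6(2x + 1), 6y).
At (3, 1): H = diag(42, 6).
Both eigenvalues are positive, so H is positive definite: a local minimum.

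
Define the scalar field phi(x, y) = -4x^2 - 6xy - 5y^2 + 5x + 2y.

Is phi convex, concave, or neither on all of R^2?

phi is quadratic, so its Hessian is the constant matrix H = [[-8, -6], [-6, -10]].
det(H) = 44, tr(H) = -18.
det(H) > 0 and tr(H) < 0, so H is negative definite everywhere: concave.

concave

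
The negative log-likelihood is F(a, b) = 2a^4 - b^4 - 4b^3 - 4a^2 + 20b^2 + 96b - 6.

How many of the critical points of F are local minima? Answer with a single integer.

2

F separates as a function of a plus a function of b, so ∇F=0 decouples.
∂F/∂a = 8a(a - 1)(a + 1) = 0 at a ∈ {-1, 0, 1}; ∂F/∂b = -4(b - 3)(b + 2)(b + 4) = 0 at b ∈ {-4, -2, 3}.
The Hessian is diagonal: diag(F_aa, F_bb). Second derivatives: F_aa(-1)=16, F_aa(0)=-8, F_aa(1)=16; F_bb(-4)=-56, F_bb(-2)=40, F_bb(3)=-140.
Local minima occur where both diagonal entries positive: (-1, -2), (1, -2). Count: 2.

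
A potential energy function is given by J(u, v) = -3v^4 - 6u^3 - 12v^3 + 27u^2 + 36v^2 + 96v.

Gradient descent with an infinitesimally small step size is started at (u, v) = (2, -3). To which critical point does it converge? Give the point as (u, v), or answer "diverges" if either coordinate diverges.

(0, -1)

J is separable, so gradient descent decouples: u follows -∂J/∂u, v follows -∂J/∂v.
∂J/∂u = -18u(u - 3); at u=2 this is 36, so u decreases.
∂J/∂v = -12(v - 2)(v + 1)(v + 4); at v=-3 this is -120, so v increases.
u converges to its nearest critical value 0 (a local min of the u-part); v converges to -1. The iterate converges to (0, -1).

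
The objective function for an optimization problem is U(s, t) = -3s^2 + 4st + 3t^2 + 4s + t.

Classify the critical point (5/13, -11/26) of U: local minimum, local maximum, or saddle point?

saddle point

The Hessian of U is constant: H = [[-6, 4], [4, 6]].
det(H) = (-6)·6 − 4² = -52.
Since det(H) < 0, H is indefinite and the critical point is a saddle point.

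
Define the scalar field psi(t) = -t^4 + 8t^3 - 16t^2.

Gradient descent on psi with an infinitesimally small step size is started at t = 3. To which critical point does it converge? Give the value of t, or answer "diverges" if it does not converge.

psi'(t) = -4t(t - 4)(t - 2), so psi'(3) = 12.
Gradient descent moves in the -psi' direction, i.e. t is decreasing.
The nearest critical point in that direction is t = 2, where psi'' = 16 > 0 (a local minimum). The iterate converges there.

2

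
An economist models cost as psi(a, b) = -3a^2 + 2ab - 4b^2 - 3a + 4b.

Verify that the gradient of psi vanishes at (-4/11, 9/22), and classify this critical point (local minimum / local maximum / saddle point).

∇psi = (-6a + 2b - 3, 2a - 8b + 4); substituting (-4/11, 9/22) gives ∇psi = (0, 0), so (-4/11, 9/22) is indeed a critical point.
The Hessian of psi is constant: H = [[-6, 2], [2, -8]].
det(H) = (-6)·(-8) − 2² = 44.
det(H) > 0 and tr(H) = -14 < 0, so H is negative definite and the point is a local maximum.

local maximum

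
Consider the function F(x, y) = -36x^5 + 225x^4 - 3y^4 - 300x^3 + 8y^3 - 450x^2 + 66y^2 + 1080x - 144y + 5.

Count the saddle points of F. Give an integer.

F separates as a function of x plus a function of y, so ∇F=0 decouples.
∂F/∂x = -180(x - 3)(x - 2)(x - 1)(x + 1) = 0 at x ∈ {-1, 1, 2, 3}; ∂F/∂y = -12(y - 4)(y - 1)(y + 3) = 0 at y ∈ {-3, 1, 4}.
The Hessian is diagonal: diag(F_xx, F_yy). Second derivatives: F_xx(-1)=4320, F_xx(1)=-720, F_xx(2)=540, F_xx(3)=-1440; F_yy(-3)=-336, F_yy(1)=144, F_yy(4)=-252.
Saddle points occur where the two diagonal entries have opposite signs: (-1, -3), (-1, 4), (1, 1), (2, -3), (2, 4), (3, 1). Count: 6.

6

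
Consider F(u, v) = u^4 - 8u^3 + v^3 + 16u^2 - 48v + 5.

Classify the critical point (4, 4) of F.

local minimum

The mixed partial ∂²F/∂u∂v is 0, so the Hessian at any point is diag(F_uu, F_vv) = diag(4(3u^2 - 12u + 8), 6v).
At (4, 4): H = diag(32, 24).
Both eigenvalues are positive, so H is positive definite: a local minimum.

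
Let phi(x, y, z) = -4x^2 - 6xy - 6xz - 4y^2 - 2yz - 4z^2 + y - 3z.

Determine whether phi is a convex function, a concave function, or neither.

concave

phi is quadratic, so its Hessian is the constant matrix H = [[-8, -6, -6], [-6, -8, -2], [-6, -2, -8]].
Leading principal minors: -8, 28, -48.
Signs alternate −, +, − ⇒ H ≺ 0 ⇒ concave.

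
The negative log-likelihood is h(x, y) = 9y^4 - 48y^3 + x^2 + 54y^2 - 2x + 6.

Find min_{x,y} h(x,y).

-76

h(x,y) separates as P(x) + Q(y) + 6, so its minimum is min P + min Q + 6.
P'(x) = 2x - 2 vanishes at x ∈ {1}; Q'(y) = 36y(y - 3)(y - 1) vanishes at y ∈ {0, 1, 3}.
Local minima of P (where P''>0): P(1)=-1. Local minima of Q: Q(0)=0, Q(3)=-81.
So the global minimum of h is P(1) + Q(3) + 6 = -1 − 81 + 6 = -76, attained at (1, 3).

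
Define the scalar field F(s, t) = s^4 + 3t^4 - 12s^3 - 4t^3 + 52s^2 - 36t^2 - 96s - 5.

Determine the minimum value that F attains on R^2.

-258

F(s,t) separates as P(s) + Q(t) − 5, so its minimum is min P + min Q − 5.
P'(s) = 4(s - 4)(s - 3)(s - 2) vanishes at s ∈ {2, 3, 4}; Q'(t) = 12t(t - 3)(t + 2) vanishes at t ∈ {-2, 0, 3}.
Local minima of P (where P''>0): P(2)=-64, P(4)=-64. Local minima of Q: Q(-2)=-64, Q(3)=-189.
So the global minimum of F is P(2) + Q(3) − 5 = -64 − 189 − 5 = -258, attained at (2, 3).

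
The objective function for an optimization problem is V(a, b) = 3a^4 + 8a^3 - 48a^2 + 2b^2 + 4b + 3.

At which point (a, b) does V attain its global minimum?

(-4, -1)

V(a,b) separates as P(a) + Q(b) + 3, so its minimum is min P + min Q + 3.
P'(a) = 12a(a - 2)(a + 4) vanishes at a ∈ {-4, 0, 2}; Q'(b) = 4b + 4 vanishes at b ∈ {-1}.
Local minima of P (where P''>0): P(-4)=-512, P(2)=-80. Local minima of Q: Q(-1)=-2.
So the global minimum of V is P(-4) + Q(-1) + 3 = -512 − 2 + 3 = -511, attained at (-4, -1).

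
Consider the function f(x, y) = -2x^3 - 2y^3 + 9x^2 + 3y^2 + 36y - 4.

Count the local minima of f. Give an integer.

f separates as a function of x plus a function of y, so ∇f=0 decouples.
∂f/∂x = -6x(x - 3) = 0 at x ∈ {0, 3}; ∂f/∂y = -6(y - 3)(y + 2) = 0 at y ∈ {-2, 3}.
The Hessian is diagonal: diag(f_xx, f_yy). Second derivatives: f_xx(0)=18, f_xx(3)=-18; f_yy(-2)=30, f_yy(3)=-30.
Local minima occur where both diagonal entries positive: (0, -2). Count: 1.

1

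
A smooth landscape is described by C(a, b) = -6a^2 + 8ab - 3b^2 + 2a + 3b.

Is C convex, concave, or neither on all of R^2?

concave

C is quadratic, so its Hessian is the constant matrix H = [[-12, 8], [8, -6]].
det(H) = 8, tr(H) = -18.
det(H) > 0 and tr(H) < 0, so H is negative definite everywhere: concave.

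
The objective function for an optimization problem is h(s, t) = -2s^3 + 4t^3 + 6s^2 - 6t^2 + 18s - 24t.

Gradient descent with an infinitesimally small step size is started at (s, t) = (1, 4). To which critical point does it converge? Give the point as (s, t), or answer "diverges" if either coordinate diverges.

h is separable, so gradient descent decouples: s follows -∂h/∂s, t follows -∂h/∂t.
∂h/∂s = -6(s - 3)(s + 1); at s=1 this is 24, so s decreases.
∂h/∂t = 12(t - 2)(t + 1); at t=4 this is 120, so t decreases.
s converges to its nearest critical value -1 (a local min of the s-part); t converges to 2. The iterate converges to (-1, 2).

(-1, 2)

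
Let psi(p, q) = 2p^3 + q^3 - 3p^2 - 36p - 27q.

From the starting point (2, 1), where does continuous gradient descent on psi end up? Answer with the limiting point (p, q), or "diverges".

(3, 3)

psi is separable, so gradient descent decouples: p follows -∂psi/∂p, q follows -∂psi/∂q.
∂psi/∂p = 6(p - 3)(p + 2); at p=2 this is -24, so p increases.
∂psi/∂q = 3(q - 3)(q + 3); at q=1 this is -24, so q increases.
p converges to its nearest critical value 3 (a local min of the p-part); q converges to 3. The iterate converges to (3, 3).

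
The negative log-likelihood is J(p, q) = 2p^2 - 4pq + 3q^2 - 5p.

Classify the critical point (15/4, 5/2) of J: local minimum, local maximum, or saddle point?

The Hessian of J is constant: H = [[4, -4], [-4, 6]].
det(H) = 4·6 − (-4)² = 8.
det(H) > 0 and tr(H) = 10 > 0, so H is positive definite and the point is a local minimum.

local minimum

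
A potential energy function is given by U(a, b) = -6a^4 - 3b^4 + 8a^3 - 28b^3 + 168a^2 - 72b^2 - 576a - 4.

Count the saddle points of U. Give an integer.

4

U separates as a function of a plus a function of b, so ∇U=0 decouples.
∂U/∂a = -24(a - 3)(a - 2)(a + 4) = 0 at a ∈ {-4, 2, 3}; ∂U/∂b = -12b(b + 3)(b + 4) = 0 at b ∈ {-4, -3, 0}.
The Hessian is diagonal: diag(U_aa, U_bb). Second derivatives: U_aa(-4)=-1008, U_aa(2)=144, U_aa(3)=-168; U_bb(-4)=-48, U_bb(-3)=36, U_bb(0)=-144.
Saddle points occur where the two diagonal entries have opposite signs: (-4, -3), (2, -4), (2, 0), (3, -3). Count: 4.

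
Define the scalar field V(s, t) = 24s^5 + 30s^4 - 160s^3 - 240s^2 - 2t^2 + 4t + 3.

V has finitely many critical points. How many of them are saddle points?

2

V separates as a function of s plus a function of t, so ∇V=0 decouples.
∂V/∂s = 120s(s - 2)(s + 1)(s + 2) = 0 at s ∈ {-2, -1, 0, 2}; ∂V/∂t = -4(t - 1) = 0 at t ∈ {1}.
The Hessian is diagonal: diag(V_ss, V_tt). Second derivatives: V_ss(-2)=-960, V_ss(-1)=360, V_ss(0)=-480, V_ss(2)=2880; V_tt(1)=-4.
Saddle points occur where the two diagonal entries have opposite signs: (-1, 1), (2, 1). Count: 2.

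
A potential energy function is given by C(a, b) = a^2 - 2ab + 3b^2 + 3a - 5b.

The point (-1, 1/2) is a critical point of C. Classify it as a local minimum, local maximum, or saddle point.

local minimum

The Hessian of C is constant: H = [[2, -2], [-2, 6]].
det(H) = 2·6 − (-2)² = 8.
det(H) > 0 and tr(H) = 8 > 0, so H is positive definite and the point is a local minimum.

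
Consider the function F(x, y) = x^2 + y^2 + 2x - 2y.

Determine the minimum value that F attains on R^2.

-2

F(x,y) separates as P(x) + Q(y), so its minimum is min P + min Q.
P'(x) = 2x + 2 vanishes at x ∈ {-1}; Q'(y) = 2y - 2 vanishes at y ∈ {1}.
Local minima of P (where P''>0): P(-1)=-1. Local minima of Q: Q(1)=-1.
So the global minimum of F is P(-1) + Q(1) = -1 − 1 = -2, attained at (-1, 1).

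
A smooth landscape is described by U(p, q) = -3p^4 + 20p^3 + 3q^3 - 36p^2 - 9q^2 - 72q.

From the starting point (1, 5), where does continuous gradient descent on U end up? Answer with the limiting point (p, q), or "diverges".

U is separable, so gradient descent decouples: p follows -∂U/∂p, q follows -∂U/∂q.
∂U/∂p = -12p(p - 3)(p - 2); at p=1 this is -24, so p increases.
∂U/∂q = 9(q - 4)(q + 2); at q=5 this is 63, so q decreases.
p converges to its nearest critical value 2 (a local min of the p-part); q converges to 4. The iterate converges to (2, 4).

(2, 4)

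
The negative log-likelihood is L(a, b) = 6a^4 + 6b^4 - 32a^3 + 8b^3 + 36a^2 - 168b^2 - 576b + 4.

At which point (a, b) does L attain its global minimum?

L(a,b) separates as P(a) + Q(b) + 4, so its minimum is min P + min Q + 4.
P'(a) = 24a(a - 3)(a - 1) vanishes at a ∈ {0, 1, 3}; Q'(b) = 24(b - 4)(b + 2)(b + 3) vanishes at b ∈ {-3, -2, 4}.
Local minima of P (where P''>0): P(0)=0, P(3)=-54. Local minima of Q: Q(-3)=486, Q(4)=-2944.
So the global minimum of L is P(3) + Q(4) + 4 = -54 − 2944 + 4 = -2994, attained at (3, 4).

(3, 4)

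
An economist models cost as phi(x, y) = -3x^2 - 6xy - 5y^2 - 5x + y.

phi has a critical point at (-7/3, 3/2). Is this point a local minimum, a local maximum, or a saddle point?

local maximum

The Hessian of phi is constant: H = [[-6, -6], [-6, -10]].
det(H) = (-6)·(-10) − (-6)² = 24.
det(H) > 0 and tr(H) = -16 < 0, so H is negative definite and the point is a local maximum.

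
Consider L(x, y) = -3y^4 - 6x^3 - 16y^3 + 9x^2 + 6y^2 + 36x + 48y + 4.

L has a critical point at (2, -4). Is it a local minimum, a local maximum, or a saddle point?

The mixed partial ∂²L/∂x∂y is 0, so the Hessian at any point is diag(L_xx, L_yy) = diag(18(-2x + 1), 12(-3y^2 - 8y + 1)).
At (2, -4): H = diag(-54, -180).
Both eigenvalues are negative, so H is negative definite: a local maximum.

local maximum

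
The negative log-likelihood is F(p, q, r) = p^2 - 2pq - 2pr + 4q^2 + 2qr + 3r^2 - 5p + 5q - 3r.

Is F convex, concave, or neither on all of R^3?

F is quadratic, so its Hessian is the constant matrix H = [[2, -2, -2], [-2, 8, 2], [-2, 2, 6]].
Leading principal minors: 2, 12, 48.
All positive ⇒ H ≻ 0 ⇒ convex.

convex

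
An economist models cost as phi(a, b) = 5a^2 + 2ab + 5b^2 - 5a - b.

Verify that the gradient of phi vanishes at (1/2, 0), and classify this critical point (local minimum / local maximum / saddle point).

∇phi = (10a + 2b - 5, 2a + 10b - 1); substituting (1/2, 0) gives ∇phi = (0, 0), so (1/2, 0) is indeed a critical point.
The Hessian of phi is constant: H = [[10, 2], [2, 10]].
det(H) = 10·10 − 2² = 96.
det(H) > 0 and tr(H) = 20 > 0, so H is positive definite and the point is a local minimum.

local minimum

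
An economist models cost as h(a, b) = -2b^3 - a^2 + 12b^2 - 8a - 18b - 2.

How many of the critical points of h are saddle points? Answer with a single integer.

1

h separates as a function of a plus a function of b, so ∇h=0 decouples.
∂h/∂a = -2(a + 4) = 0 at a ∈ {-4}; ∂h/∂b = -6(b - 3)(b - 1) = 0 at b ∈ {1, 3}.
The Hessian is diagonal: diag(h_aa, h_bb). Second derivatives: h_aa(-4)=-2; h_bb(1)=12, h_bb(3)=-12.
Saddle points occur where the two diagonal entries have opposite signs: (-4, 1). Count: 1.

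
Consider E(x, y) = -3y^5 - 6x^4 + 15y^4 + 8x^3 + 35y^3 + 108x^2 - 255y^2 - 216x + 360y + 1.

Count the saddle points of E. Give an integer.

6

E separates as a function of x plus a function of y, so ∇E=0 decouples.
∂E/∂x = -24(x - 3)(x - 1)(x + 3) = 0 at x ∈ {-3, 1, 3}; ∂E/∂y = -15(y - 4)(y - 2)(y - 1)(y + 3) = 0 at y ∈ {-3, 1, 2, 4}.
The Hessian is diagonal: diag(E_xx, E_yy). Second derivatives: E_xx(-3)=-576, E_xx(1)=192, E_xx(3)=-288; E_yy(-3)=2100, E_yy(1)=-180, E_yy(2)=150, E_yy(4)=-630.
Saddle points occur where the two diagonal entries have opposite signs: (-3, -3), (-3, 2), (1, 1), (1, 4), (3, -3), (3, 2). Count: 6.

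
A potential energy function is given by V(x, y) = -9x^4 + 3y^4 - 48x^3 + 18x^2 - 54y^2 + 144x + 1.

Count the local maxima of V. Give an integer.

2

V separates as a function of x plus a function of y, so ∇V=0 decouples.
∂V/∂x = -36(x - 1)(x + 1)(x + 4) = 0 at x ∈ {-4, -1, 1}; ∂V/∂y = 12y(y - 3)(y + 3) = 0 at y ∈ {-3, 0, 3}.
The Hessian is diagonal: diag(V_xx, V_yy). Second derivatives: V_xx(-4)=-540, V_xx(-1)=216, V_xx(1)=-360; V_yy(-3)=216, V_yy(0)=-108, V_yy(3)=216.
Local maxima occur where both diagonal entries negative: (-4, 0), (1, 0). Count: 2.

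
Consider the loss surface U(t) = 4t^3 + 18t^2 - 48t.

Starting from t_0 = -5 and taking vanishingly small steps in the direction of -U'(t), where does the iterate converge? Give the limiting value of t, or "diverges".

diverges

U'(t) = 12(t - 1)(t + 4), so U'(-5) = 72.
Gradient descent moves in the -U' direction, i.e. t is decreasing.
There is no critical point below t=-5, and U' keeps the same sign, so the iterate runs off to −∞.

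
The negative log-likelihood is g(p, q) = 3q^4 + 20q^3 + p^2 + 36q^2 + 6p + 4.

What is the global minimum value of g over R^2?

-5

g(p,q) separates as A(p) + B(q) + 4, so its minimum is min A + min B + 4.
A'(p) = 2p + 6 vanishes at p ∈ {-3}; B'(q) = 12q(q + 2)(q + 3) vanishes at q ∈ {-3, -2, 0}.
Local minima of A (where A''>0): A(-3)=-9. Local minima of B: B(-3)=27, B(0)=0.
So the global minimum of g is A(-3) + B(0) + 4 = -9 + 0 + 4 = -5, attained at (-3, 0).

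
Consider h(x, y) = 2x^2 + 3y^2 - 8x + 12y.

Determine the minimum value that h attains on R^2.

-20

h(x,y) separates as P(x) + Q(y), so its minimum is min P + min Q.
P'(x) = 4x - 8 vanishes at x ∈ {2}; Q'(y) = 6y + 12 vanishes at y ∈ {-2}.
Local minima of P (where P''>0): P(2)=-8. Local minima of Q: Q(-2)=-12.
So the global minimum of h is P(2) + Q(-2) = -8 − 12 = -20, attained at (2, -2).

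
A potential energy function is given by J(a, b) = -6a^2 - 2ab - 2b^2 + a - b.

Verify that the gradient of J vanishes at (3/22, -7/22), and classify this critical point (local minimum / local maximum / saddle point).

∇J = (-12a - 2b + 1, -2a - 4b - 1); substituting (3/22, -7/22) gives ∇J = (0, 0), so (3/22, -7/22) is indeed a critical point.
The Hessian of J is constant: H = [[-12, -2], [-2, -4]].
det(H) = (-12)·(-4) − (-2)² = 44.
det(H) > 0 and tr(H) = -16 < 0, so H is negative definite and the point is a local maximum.

local maximum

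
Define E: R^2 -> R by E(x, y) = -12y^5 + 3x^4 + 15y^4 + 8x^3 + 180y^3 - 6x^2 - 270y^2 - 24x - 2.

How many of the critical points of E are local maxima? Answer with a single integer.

E separates as a function of x plus a function of y, so ∇E=0 decouples.
∂E/∂x = 12(x - 1)(x + 1)(x + 2) = 0 at x ∈ {-2, -1, 1}; ∂E/∂y = -60y(y - 3)(y - 1)(y + 3) = 0 at y ∈ {-3, 0, 1, 3}.
The Hessian is diagonal: diag(E_xx, E_yy). Second derivatives: E_xx(-2)=36, E_xx(-1)=-24, E_xx(1)=72; E_yy(-3)=4320, E_yy(0)=-540, E_yy(1)=480, E_yy(3)=-2160.
Local maxima occur where both diagonal entries negative: (-1, 0), (-1, 3). Count: 2.

2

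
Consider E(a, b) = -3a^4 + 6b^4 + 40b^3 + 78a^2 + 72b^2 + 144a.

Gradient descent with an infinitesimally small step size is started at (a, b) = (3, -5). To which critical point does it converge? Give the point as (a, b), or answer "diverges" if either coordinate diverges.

(-1, -3)

E is separable, so gradient descent decouples: a follows -∂E/∂a, b follows -∂E/∂b.
∂E/∂a = -12(a - 4)(a + 1)(a + 3); at a=3 this is 288, so a decreases.
∂E/∂b = 24b(b + 2)(b + 3); at b=-5 this is -720, so b increases.
a converges to its nearest critical value -1 (a local min of the a-part); b converges to -3. The iterate converges to (-1, -3).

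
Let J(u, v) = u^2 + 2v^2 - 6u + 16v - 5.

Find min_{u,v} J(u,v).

-46

J(u,v) separates as P(u) + Q(v) − 5, so its minimum is min P + min Q − 5.
P'(u) = 2u - 6 vanishes at u ∈ {3}; Q'(v) = 4v + 16 vanishes at v ∈ {-4}.
Local minima of P (where P''>0): P(3)=-9. Local minima of Q: Q(-4)=-32.
So the global minimum of J is P(3) + Q(-4) − 5 = -9 − 32 − 5 = -46, attained at (3, -4).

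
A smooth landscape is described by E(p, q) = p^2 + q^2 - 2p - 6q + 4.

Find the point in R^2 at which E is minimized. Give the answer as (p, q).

E(p,q) separates as A(p) + B(q) + 4, so its minimum is min A + min B + 4.
A'(p) = 2p - 2 vanishes at p ∈ {1}; B'(q) = 2q - 6 vanishes at q ∈ {3}.
Local minima of A (where A''>0): A(1)=-1. Local minima of B: B(3)=-9.
So the global minimum of E is A(1) + B(3) + 4 = -1 − 9 + 4 = -6, attained at (1, 3).

(1, 3)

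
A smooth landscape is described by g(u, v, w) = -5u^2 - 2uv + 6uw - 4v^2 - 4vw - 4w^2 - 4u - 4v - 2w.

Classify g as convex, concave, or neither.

g is quadratic, so its Hessian is the constant matrix H = [[-10, -2, 6], [-2, -8, -4], [6, -4, -8]].
Leading principal minors: -10, 76, -64.
Signs alternate −, +, − ⇒ H ≺ 0 ⇒ concave.

concave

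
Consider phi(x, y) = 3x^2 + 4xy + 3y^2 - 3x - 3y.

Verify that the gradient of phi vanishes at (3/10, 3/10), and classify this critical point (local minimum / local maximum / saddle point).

local minimum

∇phi = (6x + 4y - 3, 4x + 6y - 3); substituting (3/10, 3/10) gives ∇phi = (0, 0), so (3/10, 3/10) is indeed a critical point.
The Hessian of phi is constant: H = [[6, 4], [4, 6]].
det(H) = 6·6 − 4² = 20.
det(H) > 0 and tr(H) = 12 > 0, so H is positive definite and the point is a local minimum.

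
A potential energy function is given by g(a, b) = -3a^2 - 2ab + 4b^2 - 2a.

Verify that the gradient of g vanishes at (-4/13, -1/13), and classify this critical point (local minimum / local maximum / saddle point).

∇g = (-6a - 2b - 2, -2a + 8b); substituting (-4/13, -1/13) gives ∇g = (0, 0), so (-4/13, -1/13) is indeed a critical point.
The Hessian of g is constant: H = [[-6, -2], [-2, 8]].
det(H) = (-6)·8 − (-2)² = -52.
Since det(H) < 0, H is indefinite and the critical point is a saddle point.

saddle point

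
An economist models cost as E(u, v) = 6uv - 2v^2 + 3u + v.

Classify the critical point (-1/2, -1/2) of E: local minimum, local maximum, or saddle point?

saddle point

The Hessian of E is constant: H = [[0, 6], [6, -4]].
det(H) = 0·(-4) − 6² = -36.
Since det(H) < 0, H is indefinite and the critical point is a saddle point.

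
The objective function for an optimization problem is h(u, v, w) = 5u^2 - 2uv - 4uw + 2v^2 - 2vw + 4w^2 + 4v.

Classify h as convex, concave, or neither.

convex

h is quadratic, so its Hessian is the constant matrix H = [[10, -2, -4], [-2, 4, -2], [-4, -2, 8]].
Leading principal minors: 10, 36, 152.
All positive ⇒ H ≻ 0 ⇒ convex.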